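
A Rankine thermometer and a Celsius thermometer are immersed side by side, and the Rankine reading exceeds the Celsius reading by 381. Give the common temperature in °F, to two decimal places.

Let x be the Rankine reading; then the Celsius reading is 5/9·x - 273.15.
(5/9·x - 273.15) - x = -381  ⇒  (-4/9)·x = -107.85  ⇒  x = 242.6625°R.
In Celsius: (242.6625 - 491.67) × 5/9 = -138.3375°C.
In Fahrenheit: -138.3375 × 1.8 + 32 = -217.01°F.

-217.01°F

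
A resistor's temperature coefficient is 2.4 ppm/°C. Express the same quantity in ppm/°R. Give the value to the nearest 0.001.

1.333 ppm/°R

Since only a temperature interval is involved, the additive offset between the scales drops out.
A change of 1°R is a change of 5/9°C, so per °R the value is 2.4 × 5/9 = 1.333.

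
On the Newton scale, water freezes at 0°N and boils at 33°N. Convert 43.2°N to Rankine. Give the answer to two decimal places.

Linear interpolation between the fixed points: C = (43.2 - 0) × 100 / (33 - 0) = 130.9091°C.
Then 130.9091 × 1.8 + 491.67 = 727.31°R.

727.31°R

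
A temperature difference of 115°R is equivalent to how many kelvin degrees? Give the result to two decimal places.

An interval of 1°R corresponds to 5/9 K.
115 × 5/9 = 63.89.

63.89 K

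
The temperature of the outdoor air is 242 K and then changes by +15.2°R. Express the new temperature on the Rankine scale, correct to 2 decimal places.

450.80°R

Initial temperature in Celsius: 242 - 273.15 = -31.1500°C.
The 15.2°R change is an interval, so only the factor 5/9 applies: +15.2 × 5/9 = +8.4444°C.
Final Celsius temperature: -31.1500 + 8.4444 = -22.7056°C.
In Rankine: -22.7056 × 1.8 + 491.67 = 450.80°R.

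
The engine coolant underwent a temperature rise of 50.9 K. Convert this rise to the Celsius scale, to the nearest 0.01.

50.90°C

Kelvin and Celsius degrees are the same size, so the interval is unchanged: 50.90.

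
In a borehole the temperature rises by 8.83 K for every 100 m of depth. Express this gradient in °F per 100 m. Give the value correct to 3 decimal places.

15.894 °F/100 m

The quantity depends on a temperature interval, so only the ratio of degree sizes applies; the offset between the scales is irrelevant.
A change of 1 K is a change of 1.8°F, so 8.83 × 1.8 = 15.894.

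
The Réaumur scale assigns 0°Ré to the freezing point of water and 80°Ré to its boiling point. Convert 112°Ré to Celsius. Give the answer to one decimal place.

140.0°C

Linear interpolation between the fixed points: C = (112 - 0) × 100 / (80 - 0) = 140.0000°C.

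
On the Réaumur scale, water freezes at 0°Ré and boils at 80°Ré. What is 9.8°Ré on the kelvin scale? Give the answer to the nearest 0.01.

285.40 K

Linear interpolation between the fixed points: C = (9.8 - 0) × 100 / (80 - 0) = 12.2500°C.
Then 12.2500 + 273.15 = 285.40 K.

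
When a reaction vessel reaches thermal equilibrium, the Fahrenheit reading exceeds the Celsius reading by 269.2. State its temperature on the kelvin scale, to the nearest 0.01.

569.65 K

Let x be the Celsius reading; then the Fahrenheit reading is 1.8·x + 32.
(1.8·x + 32) - x = 269.2  ⇒  (0.8)·x = 237.2  ⇒  x = 296.5000°C.
In kelvin: 296.5000 + 273.15 = 569.65 K.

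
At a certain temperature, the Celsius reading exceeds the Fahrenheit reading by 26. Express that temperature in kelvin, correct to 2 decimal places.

Let x be the Fahrenheit reading; then the Celsius reading is 5/9·x - 17.7778.
(5/9·x - 17.7778) - x = 26  ⇒  (-4/9)·x = 43.7778  ⇒  x = -98.5000°F.
In Celsius: (-98.5 - 32) × 5/9 = -72.5000°C.
In kelvin: -72.5000 + 273.15 = 200.65 K.

200.65 K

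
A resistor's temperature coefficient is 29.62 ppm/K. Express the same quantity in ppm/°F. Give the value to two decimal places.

16.46 ppm/°F

Since only a temperature interval is involved, the additive offset between the scales drops out.
A change of 1°F is a change of 5/9 K, so per °F the value is 29.62 × 5/9 = 16.46.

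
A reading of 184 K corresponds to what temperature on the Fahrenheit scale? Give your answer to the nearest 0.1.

-128.5°F

In Celsius: 184 - 273.15 = -89.1500°C.
In Fahrenheit: -89.1500 × 1.8 + 32 = -128.5°F.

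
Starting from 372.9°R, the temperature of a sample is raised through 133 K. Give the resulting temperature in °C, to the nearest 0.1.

67.0°C

Initial temperature in Celsius: (372.9 - 491.67) × 5/9 = -65.9833°C.
The 133 K change is an interval; Kelvin and Celsius degrees are the same size, so ΔC = +133°C.
Final Celsius temperature: -65.9833 + 133.0000 = 67.0167°C.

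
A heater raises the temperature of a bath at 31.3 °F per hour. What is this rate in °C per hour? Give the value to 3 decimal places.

The quantity depends on a temperature interval, so only the ratio of degree sizes applies; the offset between the scales is irrelevant.
A change of 1°F is a change of 5/9°C, so 31.3 × 5/9 = 17.389.

17.389 °C/hour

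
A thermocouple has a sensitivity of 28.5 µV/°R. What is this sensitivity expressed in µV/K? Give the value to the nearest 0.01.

Since only a temperature interval is involved, the additive offset between the scales drops out.
A change of 1 K is a change of 1.8°R, so per K the value is 28.5 × 1.8 = 51.30.

51.30 µV/K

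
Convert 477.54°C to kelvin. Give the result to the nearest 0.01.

750.69 K

In kelvin: 477.5400 + 273.15 = 750.69 K.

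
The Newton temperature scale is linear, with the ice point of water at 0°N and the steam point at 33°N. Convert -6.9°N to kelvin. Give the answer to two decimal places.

252.24 K

Linear interpolation between the fixed points: C = (-6.9 - 0) × 100 / (33 - 0) = -20.9091°C.
Then -20.9091 + 273.15 = 252.24 K.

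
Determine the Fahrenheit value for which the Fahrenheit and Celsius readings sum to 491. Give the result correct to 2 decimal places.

327.07°F

Let F be the Fahrenheit reading. The Celsius reading is C = 5/9·F - 17.7778.
Require F + C = 491: (14/9)·F - 17.7778 = 491.
F = (491 + 17.7778) / (14/9) = 327.07.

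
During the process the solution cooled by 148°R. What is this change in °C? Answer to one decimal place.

Only the scale ratio 5/9 matters for a change in temperature.
148 × 5/9 = 82.2.

82.2°C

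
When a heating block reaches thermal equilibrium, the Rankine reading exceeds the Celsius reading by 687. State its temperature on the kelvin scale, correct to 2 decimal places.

Let x be the Celsius reading; then the Rankine reading is 1.8·x + 491.67.
(1.8·x + 491.67) - x = 687  ⇒  (0.8)·x = 195.33  ⇒  x = 244.1625°C.
In kelvin: 244.1625 + 273.15 = 517.31 K.

517.31 K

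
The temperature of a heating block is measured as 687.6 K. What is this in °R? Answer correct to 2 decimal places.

1237.68°R

In Celsius: 687.6 - 273.15 = 414.4500°C.
In Rankine: 414.4500 × 1.8 + 491.67 = 1237.68°R.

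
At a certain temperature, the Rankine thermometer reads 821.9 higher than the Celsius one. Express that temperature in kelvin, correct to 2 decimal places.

685.94 K

Let x be the Celsius reading; then the Rankine reading is 1.8·x + 491.67.
(1.8·x + 491.67) - x = 821.9  ⇒  (0.8)·x = 330.23  ⇒  x = 412.7875°C.
In kelvin: 412.7875 + 273.15 = 685.94 K.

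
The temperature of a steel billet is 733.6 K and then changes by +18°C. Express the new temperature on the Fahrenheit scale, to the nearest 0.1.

893.2°F

Initial temperature in Celsius: 733.6 - 273.15 = 460.4500°C.
Final Celsius temperature: 460.4500 + 18.0000 = 478.4500°C.
In Fahrenheit: 478.4500 × 1.8 + 32 = 893.2°F.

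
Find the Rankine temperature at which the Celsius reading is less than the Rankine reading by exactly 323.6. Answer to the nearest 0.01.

113.51°R

Let R be the Rankine reading. The Celsius reading is C = 5/9·R - 273.15.
Require C - R = -323.6: (-4/9)·R - 273.15 = -323.6.
R = (-323.6 + 273.15) / (-4/9) = 113.51.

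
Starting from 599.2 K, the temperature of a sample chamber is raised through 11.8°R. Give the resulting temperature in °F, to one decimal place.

Initial temperature in Celsius: 599.2 - 273.15 = 326.0500°C.
The 11.8°R change is an interval, so only the factor 5/9 applies: +11.8 × 5/9 = +6.5556°C.
Final Celsius temperature: 326.0500 + 6.5556 = 332.6056°C.
In Fahrenheit: 332.6056 × 1.8 + 32 = 630.7°F.

630.7°F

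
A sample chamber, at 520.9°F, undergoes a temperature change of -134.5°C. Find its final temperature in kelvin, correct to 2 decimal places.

410.26 K

Initial temperature in Celsius: (520.9 - 32) × 5/9 = 271.6111°C.
Final Celsius temperature: 271.6111 - 134.5000 = 137.1111°C.
In kelvin: 137.1111 + 273.15 = 410.26 K.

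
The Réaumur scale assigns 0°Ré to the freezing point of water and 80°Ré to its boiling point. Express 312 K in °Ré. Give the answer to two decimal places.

First in Celsius: 312 - 273.15 = 38.8500°C.
Linearly onto the Réaumur scale: 0 + (38.8500 / 100) × (80 - 0) = 31.08°Ré.

31.08°Ré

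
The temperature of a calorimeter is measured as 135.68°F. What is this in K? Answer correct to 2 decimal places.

In Celsius: (135.68 - 32) × 5/9 = 57.6000°C.
In kelvin: 57.6000 + 273.15 = 330.75 K.

330.75 K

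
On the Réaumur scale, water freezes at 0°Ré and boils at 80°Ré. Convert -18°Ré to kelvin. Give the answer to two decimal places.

Linear interpolation between the fixed points: C = (-18 - 0) × 100 / (80 - 0) = -22.5000°C.
Then -22.5000 + 273.15 = 250.65 K.

250.65 K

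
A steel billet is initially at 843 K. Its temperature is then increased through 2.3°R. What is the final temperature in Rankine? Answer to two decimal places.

Initial temperature in Celsius: 843 - 273.15 = 569.8500°C.
The 2.3°R change is an interval, so only the factor 5/9 applies: +2.3 × 5/9 = +1.2778°C.
Final Celsius temperature: 569.8500 + 1.2778 = 571.1278°C.
In Rankine: 571.1278 × 1.8 + 491.67 = 1519.70°R.

1519.70°R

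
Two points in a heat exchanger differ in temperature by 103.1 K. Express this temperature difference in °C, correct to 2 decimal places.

103.10°C

Kelvin and Celsius degrees are the same size, so the interval is unchanged: 103.10.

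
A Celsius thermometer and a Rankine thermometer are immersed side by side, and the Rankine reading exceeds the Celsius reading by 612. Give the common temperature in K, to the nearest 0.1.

Let x be the Celsius reading; then the Rankine reading is 1.8·x + 491.67.
(1.8·x + 491.67) - x = 612  ⇒  (0.8)·x = 120.33  ⇒  x = 150.4125°C.
In kelvin: 150.4125 + 273.15 = 423.6 K.

423.6 K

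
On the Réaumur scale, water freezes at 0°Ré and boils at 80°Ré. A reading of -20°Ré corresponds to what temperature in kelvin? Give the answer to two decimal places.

Linear interpolation between the fixed points: C = (-20 - 0) × 100 / (80 - 0) = -25.0000°C.
Then -25.0000 + 273.15 = 248.15 K.

248.15 K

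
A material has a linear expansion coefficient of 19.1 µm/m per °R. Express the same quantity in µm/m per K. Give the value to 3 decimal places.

34.380 µm/m per K

The quantity depends on a temperature interval, so only the ratio of degree sizes applies; the offset between the scales is irrelevant.
A change of 1 K is a change of 1.8°R, so per K the value is 19.1 × 1.8 = 34.380.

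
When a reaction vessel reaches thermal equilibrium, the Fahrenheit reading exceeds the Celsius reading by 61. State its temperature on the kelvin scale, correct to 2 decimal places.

309.40 K

Let x be the Fahrenheit reading; then the Celsius reading is 5/9·x - 17.7778.
(5/9·x - 17.7778) - x = -61  ⇒  (-4/9)·x = -43.2222  ⇒  x = 97.2500°F.
In Celsius: (97.25 - 32) × 5/9 = 36.2500°C.
In kelvin: 36.2500 + 273.15 = 309.40 K.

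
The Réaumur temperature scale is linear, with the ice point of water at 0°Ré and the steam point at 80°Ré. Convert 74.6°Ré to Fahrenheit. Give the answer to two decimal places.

199.85°F

Linear interpolation between the fixed points: C = (74.6 - 0) × 100 / (80 - 0) = 93.2500°C.
Then 93.2500 × 1.8 + 32 = 199.85°F.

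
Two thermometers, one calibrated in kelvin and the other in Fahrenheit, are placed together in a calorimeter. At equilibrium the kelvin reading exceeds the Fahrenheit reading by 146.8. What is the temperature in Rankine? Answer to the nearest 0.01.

703.96°R

Let x be the kelvin reading; then the Fahrenheit reading is 1.8·x - 459.67.
(1.8·x - 459.67) - x = -146.8  ⇒  (0.8)·x = 312.87  ⇒  x = 391.0875 K.
In Celsius: 391.0875 - 273.15 = 117.9375°C.
In Rankine: 117.9375 × 1.8 + 491.67 = 703.96°R.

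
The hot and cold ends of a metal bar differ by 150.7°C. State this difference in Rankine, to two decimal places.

For a temperature interval the offset drops out; only the factor 1.8 applies.
150.7 × 1.8 = 271.26.

271.26°R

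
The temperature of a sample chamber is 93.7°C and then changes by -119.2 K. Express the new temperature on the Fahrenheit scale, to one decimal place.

The 119.2 K change is an interval; Kelvin and Celsius degrees are the same size, so ΔC = -119.2°C.
Final Celsius temperature: 93.7000 - 119.2000 = -25.5000°C.
In Fahrenheit: -25.5000 × 1.8 + 32 = -13.9°F.

-13.9°F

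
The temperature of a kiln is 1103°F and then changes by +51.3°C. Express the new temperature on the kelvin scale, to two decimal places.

919.45 K

Initial temperature in Celsius: (1103 - 32) × 5/9 = 595.0000°C.
Final Celsius temperature: 595.0000 + 51.3000 = 646.3000°C.
In kelvin: 646.3000 + 273.15 = 919.45 K.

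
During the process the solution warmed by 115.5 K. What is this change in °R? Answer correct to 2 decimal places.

For a temperature interval the offset drops out; only the factor 1.8 applies.
115.5 × 1.8 = 207.90.

207.90°R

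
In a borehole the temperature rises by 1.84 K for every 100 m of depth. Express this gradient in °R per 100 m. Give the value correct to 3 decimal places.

The quantity depends on a temperature interval, so only the ratio of degree sizes applies; the offset between the scales is irrelevant.
A change of 1 K is a change of 1.8°R, so 1.84 × 1.8 = 3.312.

3.312 °R/100 m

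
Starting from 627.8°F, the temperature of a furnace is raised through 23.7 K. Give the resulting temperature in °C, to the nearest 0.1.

Initial temperature in Celsius: (627.8 - 32) × 5/9 = 331.0000°C.
The 23.7 K change is an interval; Kelvin and Celsius degrees are the same size, so ΔC = +23.7°C.
Final Celsius temperature: 331.0000 + 23.7000 = 354.7000°C.

354.7°C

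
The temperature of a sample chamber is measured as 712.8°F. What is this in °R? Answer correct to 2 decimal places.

1172.47°R

In Celsius: (712.8 - 32) × 5/9 = 378.2222°C.
In Rankine: 378.2222 × 1.8 + 491.67 = 1172.47°R.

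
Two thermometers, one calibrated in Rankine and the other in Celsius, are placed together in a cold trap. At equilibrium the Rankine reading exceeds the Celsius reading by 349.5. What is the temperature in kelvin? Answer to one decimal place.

Let x be the Rankine reading; then the Celsius reading is 5/9·x - 273.15.
(5/9·x - 273.15) - x = -349.5  ⇒  (-4/9)·x = -76.35  ⇒  x = 171.7875°R.
In Celsius: (171.7875 - 491.67) × 5/9 = -177.7125°C.
In kelvin: -177.7125 + 273.15 = 95.4 K.

95.4 K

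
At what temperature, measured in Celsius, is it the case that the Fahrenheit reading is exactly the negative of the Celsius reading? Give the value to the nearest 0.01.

-11.43°C

Let C be the Celsius reading. The Fahrenheit reading is F = 1.8·C + 32.
Require F = -1·C: 1.8·C + 32 = -1·C.
(2.8)·C = -32  ⇒  C = -11.43.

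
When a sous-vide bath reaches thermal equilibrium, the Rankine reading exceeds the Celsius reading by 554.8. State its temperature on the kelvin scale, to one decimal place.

352.1 K

Let x be the Celsius reading; then the Rankine reading is 1.8·x + 491.67.
(1.8·x + 491.67) - x = 554.8  ⇒  (0.8)·x = 63.13  ⇒  x = 78.9125°C.
In kelvin: 78.9125 + 273.15 = 352.1 K.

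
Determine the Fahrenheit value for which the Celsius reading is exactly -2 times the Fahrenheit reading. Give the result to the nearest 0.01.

Let F be the Fahrenheit reading. The Celsius reading is C = 5/9·F - 17.7778.
Require C = -2·F: 5/9·F - 17.7778 = -2·F.
(23/9)·F = 17.7778  ⇒  F = 6.96.

6.96°F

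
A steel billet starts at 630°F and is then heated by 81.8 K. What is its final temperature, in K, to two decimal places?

Initial temperature in Celsius: (630 - 32) × 5/9 = 332.2222°C.
The 81.8 K change is an interval; Kelvin and Celsius degrees are the same size, so ΔC = +81.8°C.
Final Celsius temperature: 332.2222 + 81.8000 = 414.0222°C.
In kelvin: 414.0222 + 273.15 = 687.17 K.

687.17 K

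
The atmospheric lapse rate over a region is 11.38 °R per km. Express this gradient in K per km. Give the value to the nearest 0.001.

Since only a temperature interval is involved, the additive offset between the scales drops out.
A change of 1°R is a change of 5/9 K, so 11.38 × 5/9 = 6.322.

6.322 K/km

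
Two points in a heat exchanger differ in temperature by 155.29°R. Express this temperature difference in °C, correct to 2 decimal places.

An interval of 1°R corresponds to 5/9°C.
155.29 × 5/9 = 86.27.

86.27°C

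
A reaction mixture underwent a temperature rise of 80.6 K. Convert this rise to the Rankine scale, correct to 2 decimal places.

145.08°R

For a temperature interval the offset drops out; only the factor 1.8 applies.
80.6 × 1.8 = 145.08.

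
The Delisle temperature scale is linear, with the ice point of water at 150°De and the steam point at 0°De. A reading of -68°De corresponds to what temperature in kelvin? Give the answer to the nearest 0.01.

Linear interpolation between the fixed points: C = (-68 - 150) × 100 / (0 - 150) = 145.3333°C.
Then 145.3333 + 273.15 = 418.48 K.

418.48 K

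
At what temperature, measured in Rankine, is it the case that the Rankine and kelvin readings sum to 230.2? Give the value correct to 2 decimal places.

147.99°R

Let R be the Rankine reading. The kelvin reading is K = 5/9·R.
Require R + K = 230.2: (14/9)·R = 230.2.
R = (230.2) / (14/9) = 147.99.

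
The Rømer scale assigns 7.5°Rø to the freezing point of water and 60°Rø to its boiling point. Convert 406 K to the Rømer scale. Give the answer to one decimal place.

77.2°Rø

First in Celsius: 406 - 273.15 = 132.8500°C.
Linearly onto the Rømer scale: 7.5 + (132.8500 / 100) × (60 - 7.5) = 77.2°Rø.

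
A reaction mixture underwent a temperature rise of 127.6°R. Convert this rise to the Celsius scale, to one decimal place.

70.9°C

For a temperature interval the offset drops out; only the factor 5/9 applies.
127.6 × 5/9 = 70.9.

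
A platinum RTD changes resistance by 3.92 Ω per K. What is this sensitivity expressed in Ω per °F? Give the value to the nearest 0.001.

Since only a temperature interval is involved, the additive offset between the scales drops out.
A change of 1°F is a change of 5/9 K, so per °F the value is 3.92 × 5/9 = 2.178.

2.178 Ω per °F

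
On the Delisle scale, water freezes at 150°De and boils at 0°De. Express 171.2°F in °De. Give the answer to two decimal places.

34.00°De

First in Celsius: (171.2 - 32) × 5/9 = 77.3333°C.
Linearly onto the Delisle scale: 150 + (77.3333 / 100) × (0 - 150) = 34.00°De.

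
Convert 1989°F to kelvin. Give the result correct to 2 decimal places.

In Celsius: (1989 - 32) × 5/9 = 1087.2222°C.
In kelvin: 1087.2222 + 273.15 = 1360.37 K.

1360.37 K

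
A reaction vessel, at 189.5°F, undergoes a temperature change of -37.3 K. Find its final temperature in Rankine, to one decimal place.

582.0°R

Initial temperature in Celsius: (189.5 - 32) × 5/9 = 87.5000°C.
The 37.3 K change is an interval; Kelvin and Celsius degrees are the same size, so ΔC = -37.3°C.
Final Celsius temperature: 87.5000 - 37.3000 = 50.2000°C.
In Rankine: 50.2000 × 1.8 + 491.67 = 582.0°R.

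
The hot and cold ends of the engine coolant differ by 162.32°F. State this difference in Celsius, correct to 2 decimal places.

For a temperature interval the offset drops out; only the factor 5/9 applies.
162.32 × 5/9 = 90.18.

90.18°C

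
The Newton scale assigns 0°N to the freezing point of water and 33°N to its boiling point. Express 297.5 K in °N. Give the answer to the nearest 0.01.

First in Celsius: 297.5 - 273.15 = 24.3500°C.
Linearly onto the Newton scale: 0 + (24.3500 / 100) × (33 - 0) = 8.04°N.

8.04°N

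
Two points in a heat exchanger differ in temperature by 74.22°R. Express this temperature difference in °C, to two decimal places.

41.23°C

For a temperature interval the offset drops out; only the factor 5/9 applies.
74.22 × 5/9 = 41.23.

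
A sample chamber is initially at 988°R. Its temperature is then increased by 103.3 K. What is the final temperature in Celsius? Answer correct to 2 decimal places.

Initial temperature in Celsius: (988 - 491.67) × 5/9 = 275.7389°C.
The 103.3 K change is an interval; Kelvin and Celsius degrees are the same size, so ΔC = +103.3°C.
Final Celsius temperature: 275.7389 + 103.3000 = 379.0389°C.

379.04°C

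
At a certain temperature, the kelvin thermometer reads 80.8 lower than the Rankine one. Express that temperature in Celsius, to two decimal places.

Let x be the Rankine reading; then the kelvin reading is 5/9·x.
(5/9·x) - x = -80.8  ⇒  (-4/9)·x = -80.8  ⇒  x = 181.8000°R.
In Celsius: (181.8 - 491.67) × 5/9 = -172.15°C.

-172.15°C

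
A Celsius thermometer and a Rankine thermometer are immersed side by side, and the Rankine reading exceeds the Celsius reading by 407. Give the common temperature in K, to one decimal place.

167.3 K

Let x be the Celsius reading; then the Rankine reading is 1.8·x + 491.67.
(1.8·x + 491.67) - x = 407  ⇒  (0.8)·x = -84.67  ⇒  x = -105.8375°C.
In kelvin: -105.8375 + 273.15 = 167.3 K.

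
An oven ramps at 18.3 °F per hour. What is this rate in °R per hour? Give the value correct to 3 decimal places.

18.300 °R/hour

Since only a temperature interval is involved, the additive offset between the scales drops out.
A change of 1°F is a change of 1°R, so 18.3 × 1 = 18.300.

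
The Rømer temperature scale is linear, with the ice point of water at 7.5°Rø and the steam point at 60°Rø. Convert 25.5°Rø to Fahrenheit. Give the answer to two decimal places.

93.71°F

Linear interpolation between the fixed points: C = (25.5 - 7.5) × 100 / (60 - 7.5) = 34.2857°C.
Then 34.2857 × 1.8 + 32 = 93.71°F.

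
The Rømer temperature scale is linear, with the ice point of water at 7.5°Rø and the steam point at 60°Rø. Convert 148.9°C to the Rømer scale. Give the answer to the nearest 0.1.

85.7°Rø

Linearly onto the Rømer scale: 7.5 + (148.9000 / 100) × (60 - 7.5) = 85.7°Rø.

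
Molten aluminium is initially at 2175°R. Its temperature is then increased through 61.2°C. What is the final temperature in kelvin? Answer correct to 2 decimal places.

Initial temperature in Celsius: (2175 - 491.67) × 5/9 = 935.1833°C.
Final Celsius temperature: 935.1833 + 61.2000 = 996.3833°C.
In kelvin: 996.3833 + 273.15 = 1269.53 K.

1269.53 K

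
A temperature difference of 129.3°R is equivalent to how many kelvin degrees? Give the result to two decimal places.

Only the scale ratio 5/9 matters for a change in temperature.
129.3 × 5/9 = 71.83.

71.83 K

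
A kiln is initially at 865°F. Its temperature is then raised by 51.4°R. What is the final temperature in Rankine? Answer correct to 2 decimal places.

Initial temperature in Celsius: (865 - 32) × 5/9 = 462.7778°C.
The 51.4°R change is an interval, so only the factor 5/9 applies: +51.4 × 5/9 = +28.5556°C.
Final Celsius temperature: 462.7778 + 28.5556 = 491.3333°C.
In Rankine: 491.3333 × 1.8 + 491.67 = 1376.07°R.

1376.07°R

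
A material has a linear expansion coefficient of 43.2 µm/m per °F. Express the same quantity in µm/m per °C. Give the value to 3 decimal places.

The quantity depends on a temperature interval, so only the ratio of degree sizes applies; the offset between the scales is irrelevant.
A change of 1°C is a change of 1.8°F, so per °C the value is 43.2 × 1.8 = 77.760.

77.760 µm/m per °C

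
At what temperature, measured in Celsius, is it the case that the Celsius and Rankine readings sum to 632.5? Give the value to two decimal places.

Let C be the Celsius reading. The Rankine reading is R = 1.8·C + 491.67.
Require C + R = 632.5: (2.8)·C + 491.67 = 632.5.
C = (632.5 - 491.67) / (2.8) = 50.30.

50.30°C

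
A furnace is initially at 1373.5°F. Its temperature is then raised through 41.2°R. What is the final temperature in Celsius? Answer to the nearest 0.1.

768.2°C

Initial temperature in Celsius: (1373.5 - 32) × 5/9 = 745.2778°C.
The 41.2°R change is an interval, so only the factor 5/9 applies: +41.2 × 5/9 = +22.8889°C.
Final Celsius temperature: 745.2778 + 22.8889 = 768.1667°C.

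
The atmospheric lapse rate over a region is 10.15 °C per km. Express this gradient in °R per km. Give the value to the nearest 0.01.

18.27 °R/km

Since only a temperature interval is involved, the additive offset between the scales drops out.
A change of 1°C is a change of 1.8°R, so 10.15 × 1.8 = 18.27.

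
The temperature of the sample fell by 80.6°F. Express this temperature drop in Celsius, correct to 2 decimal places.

An interval of 1°F corresponds to 5/9°C.
80.6 × 5/9 = 44.78.

44.78°C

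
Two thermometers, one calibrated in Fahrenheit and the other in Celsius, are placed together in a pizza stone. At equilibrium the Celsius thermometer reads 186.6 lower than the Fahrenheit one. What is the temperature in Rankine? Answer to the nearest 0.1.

839.5°R

Let x be the Fahrenheit reading; then the Celsius reading is 5/9·x - 17.7778.
(5/9·x - 17.7778) - x = -186.6  ⇒  (-4/9)·x = -168.822  ⇒  x = 379.8500°F.
In Celsius: (379.85 - 32) × 5/9 = 193.2500°C.
In Rankine: 193.2500 × 1.8 + 491.67 = 839.5°R.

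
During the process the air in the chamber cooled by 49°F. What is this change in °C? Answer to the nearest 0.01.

Only the scale ratio 5/9 matters for a change in temperature.
49 × 5/9 = 27.22.

27.22°C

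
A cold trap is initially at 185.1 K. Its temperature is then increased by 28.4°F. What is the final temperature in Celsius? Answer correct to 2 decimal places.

Initial temperature in Celsius: 185.1 - 273.15 = -88.0500°C.
The 28.4°F change is an interval, so only the factor 5/9 applies: +28.4 × 5/9 = +15.7778°C.
Final Celsius temperature: -88.0500 + 15.7778 = -72.2722°C.

-72.27°C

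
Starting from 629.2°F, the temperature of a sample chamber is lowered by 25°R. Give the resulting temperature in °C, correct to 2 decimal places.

Initial temperature in Celsius: (629.2 - 32) × 5/9 = 331.7778°C.
The 25°R change is an interval, so only the factor 5/9 applies: -25 × 5/9 = -13.8889°C.
Final Celsius temperature: 331.7778 - 13.8889 = 317.8889°C.

317.89°C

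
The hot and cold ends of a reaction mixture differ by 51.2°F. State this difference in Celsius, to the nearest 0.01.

28.44°C

Only the scale ratio 5/9 matters for a change in temperature.
51.2 × 5/9 = 28.44.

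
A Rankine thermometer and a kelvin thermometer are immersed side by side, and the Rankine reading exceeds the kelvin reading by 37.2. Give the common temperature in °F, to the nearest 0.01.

Let x be the Rankine reading; then the kelvin reading is 5/9·x.
(5/9·x) - x = -37.2  ⇒  (-4/9)·x = -37.2  ⇒  x = 83.7000°R.
In Celsius: (83.7 - 491.67) × 5/9 = -226.6500°C.
In Fahrenheit: -226.6500 × 1.8 + 32 = -375.97°F.

-375.97°F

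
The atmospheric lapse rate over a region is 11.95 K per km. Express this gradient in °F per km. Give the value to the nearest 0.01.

21.51 °F/km

Since only a temperature interval is involved, the additive offset between the scales drops out.
A change of 1 K is a change of 1.8°F, so 11.95 × 1.8 = 21.51.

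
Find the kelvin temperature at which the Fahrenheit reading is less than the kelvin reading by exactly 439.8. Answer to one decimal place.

24.8 K

Let K be the kelvin reading. The Fahrenheit reading is F = 1.8·K - 459.67.
Require F - K = -439.8: (0.8)·K - 459.67 = -439.8.
K = (-439.8 + 459.67) / (0.8) = 24.8.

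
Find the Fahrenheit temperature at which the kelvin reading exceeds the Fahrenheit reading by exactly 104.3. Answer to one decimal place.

Let F be the Fahrenheit reading. The kelvin reading is K = 5/9·F + 255.372.
Require K - F = 104.3: (-4/9)·F + 255.372 = 104.3.
F = (104.3 - 255.372) / (-4/9) = 339.9.

339.9°F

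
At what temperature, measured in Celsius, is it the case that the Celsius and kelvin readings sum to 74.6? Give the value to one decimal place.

-99.3°C

Let C be the Celsius reading. The kelvin reading is K = 1·C + 273.15.
Require C + K = 74.6: (2)·C + 273.15 = 74.6.
C = (74.6 - 273.15) / (2) = -99.3.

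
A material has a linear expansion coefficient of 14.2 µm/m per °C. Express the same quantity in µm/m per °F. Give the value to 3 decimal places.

Since only a temperature interval is involved, the additive offset between the scales drops out.
A change of 1°F is a change of 5/9°C, so per °F the value is 14.2 × 5/9 = 7.889.

7.889 µm/m per °F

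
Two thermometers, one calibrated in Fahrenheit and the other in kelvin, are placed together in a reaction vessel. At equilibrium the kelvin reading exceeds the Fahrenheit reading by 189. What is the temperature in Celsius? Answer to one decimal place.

Let x be the Fahrenheit reading; then the kelvin reading is 5/9·x + 255.372.
(5/9·x + 255.372) - x = 189  ⇒  (-4/9)·x = -66.3722  ⇒  x = 149.3375°F.
In Celsius: (149.3375 - 32) × 5/9 = 65.2°C.

65.2°C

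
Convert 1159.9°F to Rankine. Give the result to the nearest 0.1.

In Celsius: (1159.9 - 32) × 5/9 = 626.6111°C.
In Rankine: 626.6111 × 1.8 + 491.67 = 1619.6°R.

1619.6°R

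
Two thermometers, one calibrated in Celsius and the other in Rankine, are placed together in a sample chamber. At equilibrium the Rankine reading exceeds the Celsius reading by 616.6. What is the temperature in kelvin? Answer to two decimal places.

Let x be the Celsius reading; then the Rankine reading is 1.8·x + 491.67.
(1.8·x + 491.67) - x = 616.6  ⇒  (0.8)·x = 124.93  ⇒  x = 156.1625°C.
In kelvin: 156.1625 + 273.15 = 429.31 K.

429.31 K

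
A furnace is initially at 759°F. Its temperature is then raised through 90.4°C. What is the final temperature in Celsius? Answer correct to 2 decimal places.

494.29°C

Initial temperature in Celsius: (759 - 32) × 5/9 = 403.8889°C.
Final Celsius temperature: 403.8889 + 90.4000 = 494.2889°C.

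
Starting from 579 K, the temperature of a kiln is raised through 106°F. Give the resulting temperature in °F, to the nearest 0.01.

Initial temperature in Celsius: 579 - 273.15 = 305.8500°C.
The 106°F change is an interval, so only the factor 5/9 applies: +106 × 5/9 = +58.8889°C.
Final Celsius temperature: 305.8500 + 58.8889 = 364.7389°C.
In Fahrenheit: 364.7389 × 1.8 + 32 = 688.53°F.

688.53°F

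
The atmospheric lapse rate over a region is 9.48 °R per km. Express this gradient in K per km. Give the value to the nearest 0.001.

The quantity depends on a temperature interval, so only the ratio of degree sizes applies; the offset between the scales is irrelevant.
A change of 1°R is a change of 5/9 K, so 9.48 × 5/9 = 5.267.

5.267 K/km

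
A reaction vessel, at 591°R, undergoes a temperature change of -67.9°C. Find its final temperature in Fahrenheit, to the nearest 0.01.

9.11°F

Initial temperature in Celsius: (591 - 491.67) × 5/9 = 55.1833°C.
Final Celsius temperature: 55.1833 - 67.9000 = -12.7167°C.
In Fahrenheit: -12.7167 × 1.8 + 32 = 9.11°F.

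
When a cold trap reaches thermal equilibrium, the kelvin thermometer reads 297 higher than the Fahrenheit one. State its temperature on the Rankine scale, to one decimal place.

366.0°R

Let x be the Fahrenheit reading; then the kelvin reading is 5/9·x + 255.372.
(5/9·x + 255.372) - x = 297  ⇒  (-4/9)·x = 41.6278  ⇒  x = -93.6625°F.
In Celsius: (-93.6625 - 32) × 5/9 = -69.8125°C.
In Rankine: -69.8125 × 1.8 + 491.67 = 366.0°R.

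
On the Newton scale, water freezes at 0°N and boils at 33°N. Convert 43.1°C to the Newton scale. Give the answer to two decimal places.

Linearly onto the Newton scale: 0 + (43.1000 / 100) × (33 - 0) = 14.22°N.

14.22°N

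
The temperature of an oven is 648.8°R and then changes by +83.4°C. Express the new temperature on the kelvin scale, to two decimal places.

443.84 K

Initial temperature in Celsius: (648.8 - 491.67) × 5/9 = 87.2944°C.
Final Celsius temperature: 87.2944 + 83.4000 = 170.6944°C.
In kelvin: 170.6944 + 273.15 = 443.84 K.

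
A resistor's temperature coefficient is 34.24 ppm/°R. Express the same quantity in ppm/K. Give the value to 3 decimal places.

Since only a temperature interval is involved, the additive offset between the scales drops out.
A change of 1 K is a change of 1.8°R, so per K the value is 34.24 × 1.8 = 61.632.

61.632 ppm/K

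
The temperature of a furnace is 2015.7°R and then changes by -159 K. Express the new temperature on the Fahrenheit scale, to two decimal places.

Initial temperature in Celsius: (2015.7 - 491.67) × 5/9 = 846.6833°C.
The 159 K change is an interval; Kelvin and Celsius degrees are the same size, so ΔC = -159°C.
Final Celsius temperature: 846.6833 - 159.0000 = 687.6833°C.
In Fahrenheit: 687.6833 × 1.8 + 32 = 1269.83°F.

1269.83°F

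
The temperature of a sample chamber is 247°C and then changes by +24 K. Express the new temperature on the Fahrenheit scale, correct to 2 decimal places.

The 24 K change is an interval; Kelvin and Celsius degrees are the same size, so ΔC = +24°C.
Final Celsius temperature: 247.0000 + 24.0000 = 271.0000°C.
In Fahrenheit: 271.0000 × 1.8 + 32 = 519.80°F.

519.80°F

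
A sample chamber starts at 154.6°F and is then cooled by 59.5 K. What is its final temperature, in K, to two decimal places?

Initial temperature in Celsius: (154.6 - 32) × 5/9 = 68.1111°C.
The 59.5 K change is an interval; Kelvin and Celsius degrees are the same size, so ΔC = -59.5°C.
Final Celsius temperature: 68.1111 - 59.5000 = 8.6111°C.
In kelvin: 8.6111 + 273.15 = 281.76 K.

281.76 K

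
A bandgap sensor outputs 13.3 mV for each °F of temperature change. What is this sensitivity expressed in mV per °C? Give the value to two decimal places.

23.94 mV per °C

The quantity depends on a temperature interval, so only the ratio of degree sizes applies; the offset between the scales is irrelevant.
A change of 1°C is a change of 1.8°F, so per °C the value is 13.3 × 1.8 = 23.94.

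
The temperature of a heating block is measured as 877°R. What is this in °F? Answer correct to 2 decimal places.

417.33°F

In Celsius: (877 - 491.67) × 5/9 = 214.0722°C.
In Fahrenheit: 214.0722 × 1.8 + 32 = 417.33°F.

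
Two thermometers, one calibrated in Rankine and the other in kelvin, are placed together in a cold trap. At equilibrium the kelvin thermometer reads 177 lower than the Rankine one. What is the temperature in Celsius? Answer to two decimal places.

Let x be the Rankine reading; then the kelvin reading is 5/9·x.
(5/9·x) - x = -177  ⇒  (-4/9)·x = -177  ⇒  x = 398.2500°R.
In Celsius: (398.25 - 491.67) × 5/9 = -51.90°C.

-51.90°C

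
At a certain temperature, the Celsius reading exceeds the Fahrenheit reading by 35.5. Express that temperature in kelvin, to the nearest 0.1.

188.8 K

Let x be the Fahrenheit reading; then the Celsius reading is 5/9·x - 17.7778.
(5/9·x - 17.7778) - x = 35.5  ⇒  (-4/9)·x = 53.2778  ⇒  x = -119.8750°F.
In Celsius: (-119.875 - 32) × 5/9 = -84.3750°C.
In kelvin: -84.3750 + 273.15 = 188.8 K.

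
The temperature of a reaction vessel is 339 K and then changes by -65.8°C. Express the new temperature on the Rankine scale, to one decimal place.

491.8°R

Initial temperature in Celsius: 339 - 273.15 = 65.8500°C.
Final Celsius temperature: 65.8500 - 65.8000 = 0.0500°C.
In Rankine: 0.0500 × 1.8 + 491.67 = 491.8°R.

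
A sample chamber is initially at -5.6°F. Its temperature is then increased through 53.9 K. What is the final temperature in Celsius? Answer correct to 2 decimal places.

Initial temperature in Celsius: (-5.6 - 32) × 5/9 = -20.8889°C.
The 53.9 K change is an interval; Kelvin and Celsius degrees are the same size, so ΔC = +53.9°C.
Final Celsius temperature: -20.8889 + 53.9000 = 33.0111°C.

33.01°C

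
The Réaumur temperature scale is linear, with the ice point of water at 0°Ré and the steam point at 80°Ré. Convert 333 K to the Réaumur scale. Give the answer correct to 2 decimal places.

47.88°Ré

First in Celsius: 333 - 273.15 = 59.8500°C.
Linearly onto the Réaumur scale: 0 + (59.8500 / 100) × (80 - 0) = 47.88°Ré.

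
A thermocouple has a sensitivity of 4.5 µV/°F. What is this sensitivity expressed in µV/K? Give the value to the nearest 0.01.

8.10 µV/K

Since only a temperature interval is involved, the additive offset between the scales drops out.
A change of 1 K is a change of 1.8°F, so per K the value is 4.5 × 1.8 = 8.10.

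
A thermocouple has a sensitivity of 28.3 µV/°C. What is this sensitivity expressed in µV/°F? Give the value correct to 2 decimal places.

15.72 µV/°F

The quantity depends on a temperature interval, so only the ratio of degree sizes applies; the offset between the scales is irrelevant.
A change of 1°F is a change of 5/9°C, so per °F the value is 28.3 × 5/9 = 15.72.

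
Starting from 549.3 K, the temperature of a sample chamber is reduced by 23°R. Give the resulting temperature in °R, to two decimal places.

Initial temperature in Celsius: 549.3 - 273.15 = 276.1500°C.
The 23°R change is an interval, so only the factor 5/9 applies: -23 × 5/9 = -12.7778°C.
Final Celsius temperature: 276.1500 - 12.7778 = 263.3722°C.
In Rankine: 263.3722 × 1.8 + 491.67 = 965.74°R.

965.74°R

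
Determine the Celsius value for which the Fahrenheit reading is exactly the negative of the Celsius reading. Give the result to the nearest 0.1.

Let C be the Celsius reading. The Fahrenheit reading is F = 1.8·C + 32.
Require F = -1·C: 1.8·C + 32 = -1·C.
(2.8)·C = -32  ⇒  C = -11.4.

-11.4°C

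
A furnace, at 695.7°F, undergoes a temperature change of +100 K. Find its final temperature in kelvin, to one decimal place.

741.9 K

Initial temperature in Celsius: (695.7 - 32) × 5/9 = 368.7222°C.
The 100 K change is an interval; Kelvin and Celsius degrees are the same size, so ΔC = +100°C.
Final Celsius temperature: 368.7222 + 100.0000 = 468.7222°C.
In kelvin: 468.7222 + 273.15 = 741.9 K.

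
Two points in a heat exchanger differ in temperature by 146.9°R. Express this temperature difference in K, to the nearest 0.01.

Only the scale ratio 5/9 matters for a change in temperature.
146.9 × 5/9 = 81.61.

81.61 K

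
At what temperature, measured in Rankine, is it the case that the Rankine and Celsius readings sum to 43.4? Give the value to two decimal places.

Let R be the Rankine reading. The Celsius reading is C = 5/9·R - 273.15.
Require R + C = 43.4: (14/9)·R - 273.15 = 43.4.
R = (43.4 + 273.15) / (14/9) = 203.50.

203.50°R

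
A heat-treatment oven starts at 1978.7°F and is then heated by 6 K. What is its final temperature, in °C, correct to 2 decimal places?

Initial temperature in Celsius: (1978.7 - 32) × 5/9 = 1081.5000°C.
The 6 K change is an interval; Kelvin and Celsius degrees are the same size, so ΔC = +6°C.
Final Celsius temperature: 1081.5000 + 6.0000 = 1087.5000°C.

1087.50°C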